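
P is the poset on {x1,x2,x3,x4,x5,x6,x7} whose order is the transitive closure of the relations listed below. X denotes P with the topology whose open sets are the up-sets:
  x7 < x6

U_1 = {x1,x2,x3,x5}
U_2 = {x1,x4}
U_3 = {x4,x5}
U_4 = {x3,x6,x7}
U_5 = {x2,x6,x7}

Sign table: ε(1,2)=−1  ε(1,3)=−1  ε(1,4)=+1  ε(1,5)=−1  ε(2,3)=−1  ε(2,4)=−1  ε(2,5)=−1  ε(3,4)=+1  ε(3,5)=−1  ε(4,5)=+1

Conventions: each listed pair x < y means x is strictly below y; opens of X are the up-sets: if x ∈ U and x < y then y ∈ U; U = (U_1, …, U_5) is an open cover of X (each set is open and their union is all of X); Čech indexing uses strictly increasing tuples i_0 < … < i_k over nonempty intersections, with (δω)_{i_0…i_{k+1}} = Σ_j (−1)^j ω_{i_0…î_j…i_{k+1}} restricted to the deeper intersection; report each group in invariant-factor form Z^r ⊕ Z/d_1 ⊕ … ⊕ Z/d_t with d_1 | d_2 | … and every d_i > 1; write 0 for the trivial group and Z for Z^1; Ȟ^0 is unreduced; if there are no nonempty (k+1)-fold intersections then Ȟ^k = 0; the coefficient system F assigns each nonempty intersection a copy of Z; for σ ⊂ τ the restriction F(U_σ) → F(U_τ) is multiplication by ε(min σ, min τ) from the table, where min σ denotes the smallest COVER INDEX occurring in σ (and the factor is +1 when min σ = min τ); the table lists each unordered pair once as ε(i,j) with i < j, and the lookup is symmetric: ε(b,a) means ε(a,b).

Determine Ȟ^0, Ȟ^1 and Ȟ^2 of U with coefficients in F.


Ȟ^0 = 0; Ȟ^1 = Z ⊕ Z/2; Ȟ^2 = 0

nonempty intersections:
  U12={x1} U13={x5} U14={x3} U15={x2} U23={x4} U45={x6,x7}
C dims 5,6; δ0: rk 5, SNF 1^4·2
Ȟ^0: (5−5)−0=0 ⇒ 0
Ȟ^1: (6−0)−5=1 plus torsion [2] ⇒ Z ⊕ Z/2
Ȟ^2: (0−0)−0=0 ⇒ 0


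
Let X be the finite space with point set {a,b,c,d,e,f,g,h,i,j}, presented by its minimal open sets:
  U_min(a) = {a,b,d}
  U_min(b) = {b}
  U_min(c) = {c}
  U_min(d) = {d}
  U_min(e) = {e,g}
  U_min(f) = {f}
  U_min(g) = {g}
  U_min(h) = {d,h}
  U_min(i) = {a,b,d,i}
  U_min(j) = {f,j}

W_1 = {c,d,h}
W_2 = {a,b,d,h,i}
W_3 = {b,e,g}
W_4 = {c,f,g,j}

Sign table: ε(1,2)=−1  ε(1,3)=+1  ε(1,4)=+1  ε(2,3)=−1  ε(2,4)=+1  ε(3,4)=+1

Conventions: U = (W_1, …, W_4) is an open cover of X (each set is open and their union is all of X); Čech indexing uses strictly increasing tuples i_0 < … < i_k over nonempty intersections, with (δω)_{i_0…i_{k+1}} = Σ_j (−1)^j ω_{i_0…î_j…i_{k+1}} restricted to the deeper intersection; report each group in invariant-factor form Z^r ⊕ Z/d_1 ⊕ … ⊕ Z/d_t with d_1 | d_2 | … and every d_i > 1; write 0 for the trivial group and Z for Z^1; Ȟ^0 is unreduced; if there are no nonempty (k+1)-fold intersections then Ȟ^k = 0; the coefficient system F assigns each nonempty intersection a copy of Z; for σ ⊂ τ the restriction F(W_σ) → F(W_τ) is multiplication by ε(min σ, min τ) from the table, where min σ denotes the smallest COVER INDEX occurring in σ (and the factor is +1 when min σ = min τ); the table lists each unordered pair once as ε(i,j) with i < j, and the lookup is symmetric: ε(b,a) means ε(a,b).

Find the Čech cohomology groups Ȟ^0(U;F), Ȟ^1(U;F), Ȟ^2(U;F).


intersection data:
  W12={d,h} W14={c} W23={b} W34={g}
C dims 4,4; δ0: rk 3, SNF 1^3
Ȟ^0 = (4 − 3) − 0 = 1, so Ȟ^0 ≅ Z
Ȟ^1 = (4 − 0) − 3 = 1, so Ȟ^1 ≅ Z
Ȟ^2 = (0 − 0) − 0 = 0, so Ȟ^2 ≅ 0

Ȟ^0 = Z, Ȟ^1 = Z, Ȟ^2 = 0


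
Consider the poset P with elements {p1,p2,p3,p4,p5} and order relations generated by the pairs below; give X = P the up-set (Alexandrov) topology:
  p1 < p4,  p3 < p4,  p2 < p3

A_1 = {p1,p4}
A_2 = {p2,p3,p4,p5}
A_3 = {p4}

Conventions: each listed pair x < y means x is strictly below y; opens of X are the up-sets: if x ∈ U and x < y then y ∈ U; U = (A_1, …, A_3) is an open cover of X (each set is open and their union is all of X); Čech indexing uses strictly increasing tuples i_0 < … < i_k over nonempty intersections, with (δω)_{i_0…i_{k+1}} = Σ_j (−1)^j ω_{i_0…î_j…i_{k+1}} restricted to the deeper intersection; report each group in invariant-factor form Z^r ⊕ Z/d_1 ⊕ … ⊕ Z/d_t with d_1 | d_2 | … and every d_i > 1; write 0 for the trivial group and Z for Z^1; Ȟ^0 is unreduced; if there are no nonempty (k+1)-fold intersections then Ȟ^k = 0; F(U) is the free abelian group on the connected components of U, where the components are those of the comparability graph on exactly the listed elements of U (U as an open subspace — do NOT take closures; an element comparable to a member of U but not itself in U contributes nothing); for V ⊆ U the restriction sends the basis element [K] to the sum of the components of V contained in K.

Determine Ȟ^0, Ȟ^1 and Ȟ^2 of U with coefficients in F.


nonempty overlaps:
  A12={p4} A13={p4} A23={p4}
  A123={p4}
components per intersection:
  A1: {p1,p4}
  A2: {p2,p3,p4} {p5}
  A3: {p4}
  A12: {p4}
  A13: {p4}
  A23: {p4}
  A123: {p4}
C dims 4,3,1; δ0: rk 2, SNF 1^2; δ1: rk 1, SNF 1^1
degree 0: 4−2−0 = 2 → Ȟ^0 ≅ Z^2
degree 1: 3−1−2 = 0 → Ȟ^1 ≅ 0
degree 2: 1−0−1 = 0 → Ȟ^2 ≅ 0

Ȟ^0(U;F) ≅ Z^2; Ȟ^1(U;F) ≅ 0; Ȟ^2(U;F) ≅ 0


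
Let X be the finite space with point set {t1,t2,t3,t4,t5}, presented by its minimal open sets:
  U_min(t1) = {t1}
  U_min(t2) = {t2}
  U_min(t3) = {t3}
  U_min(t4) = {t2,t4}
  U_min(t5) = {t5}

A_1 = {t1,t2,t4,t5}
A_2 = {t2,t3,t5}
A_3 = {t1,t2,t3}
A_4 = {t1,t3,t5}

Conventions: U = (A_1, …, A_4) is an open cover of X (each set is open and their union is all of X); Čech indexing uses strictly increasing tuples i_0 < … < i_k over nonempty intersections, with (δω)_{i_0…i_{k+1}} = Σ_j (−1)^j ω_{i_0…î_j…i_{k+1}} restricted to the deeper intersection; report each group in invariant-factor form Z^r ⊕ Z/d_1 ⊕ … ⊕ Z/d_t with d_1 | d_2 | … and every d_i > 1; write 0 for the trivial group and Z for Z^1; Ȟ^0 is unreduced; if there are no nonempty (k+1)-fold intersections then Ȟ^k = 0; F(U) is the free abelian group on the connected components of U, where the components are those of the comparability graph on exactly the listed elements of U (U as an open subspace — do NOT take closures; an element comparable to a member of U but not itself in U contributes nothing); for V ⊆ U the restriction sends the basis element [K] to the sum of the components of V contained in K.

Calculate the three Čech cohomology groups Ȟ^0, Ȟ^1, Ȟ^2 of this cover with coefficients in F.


nerve of the cover:
  A12={t2,t5} A13={t1,t2} A14={t1,t5} A23={t2,t3} A24={t3,t5} A34={t1,t3}
  A123={t2} A124={t5} A134={t1} A234={t3}
components per intersection:
  A1: {t1} {t2,t4} {t5}
  A2: {t2} {t3} {t5}
  A3: {t1} {t2} {t3}
  A4: {t1} {t3} {t5}
  A12: {t2} {t5}
  A13: {t1} {t2}
  A14: {t1} {t5}
  A23: {t2} {t3}
  A24: {t3} {t5}
  A34: {t1} {t3}
  A123: {t2}
  A124: {t5}
  A134: {t1}
  A234: {t3}
C dims 12,12,4; δ0: rk 8, SNF 1^8; δ1: rk 4, SNF 1^4
Ȟ^0 = (12 − 8) − 0 = 4, so Ȟ^0 ≅ Z^4
Ȟ^1 = (12 − 4) − 8 = 0, so Ȟ^1 ≅ 0
Ȟ^2 = (4 − 0) − 4 = 0, so Ȟ^2 ≅ 0

Ȟ^0 = Z^4; Ȟ^1 = 0; Ȟ^2 = 0


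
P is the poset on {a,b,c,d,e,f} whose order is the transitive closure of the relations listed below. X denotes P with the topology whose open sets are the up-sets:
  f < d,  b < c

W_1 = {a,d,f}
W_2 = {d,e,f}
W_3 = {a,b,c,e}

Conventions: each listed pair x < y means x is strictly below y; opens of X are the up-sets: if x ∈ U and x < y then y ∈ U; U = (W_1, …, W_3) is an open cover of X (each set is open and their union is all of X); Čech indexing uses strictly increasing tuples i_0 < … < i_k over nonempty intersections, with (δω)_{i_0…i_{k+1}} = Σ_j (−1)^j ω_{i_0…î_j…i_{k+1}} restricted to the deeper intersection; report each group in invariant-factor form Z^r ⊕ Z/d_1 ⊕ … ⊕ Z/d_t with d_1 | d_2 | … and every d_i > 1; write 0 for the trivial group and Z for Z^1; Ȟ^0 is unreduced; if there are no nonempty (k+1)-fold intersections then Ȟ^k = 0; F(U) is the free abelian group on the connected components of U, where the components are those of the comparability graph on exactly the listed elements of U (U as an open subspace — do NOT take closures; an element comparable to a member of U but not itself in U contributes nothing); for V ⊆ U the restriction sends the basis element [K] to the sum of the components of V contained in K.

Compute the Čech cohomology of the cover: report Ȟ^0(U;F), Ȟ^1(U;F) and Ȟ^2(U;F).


intersection data:
  W12={d,f} W13={a} W23={e}
components per intersection:
  W1: {a} {d,f}
  W2: {d,f} {e}
  W3: {a} {b,c} {e}
  W12: {d,f}
  W13: {a}
  W23: {e}
C dims 7,3; δ0: rk 3, SNF 1^3
Ȟ^0 = (7 − 3) − 0 = 4, so Ȟ^0 ≅ Z^4
Ȟ^1 = (3 − 0) − 3 = 0, so Ȟ^1 ≅ 0
Ȟ^2 = (0 − 0) − 0 = 0, so Ȟ^2 ≅ 0

Ȟ^0 ≅ Z^4, Ȟ^1 ≅ 0 and Ȟ^2 ≅ 0


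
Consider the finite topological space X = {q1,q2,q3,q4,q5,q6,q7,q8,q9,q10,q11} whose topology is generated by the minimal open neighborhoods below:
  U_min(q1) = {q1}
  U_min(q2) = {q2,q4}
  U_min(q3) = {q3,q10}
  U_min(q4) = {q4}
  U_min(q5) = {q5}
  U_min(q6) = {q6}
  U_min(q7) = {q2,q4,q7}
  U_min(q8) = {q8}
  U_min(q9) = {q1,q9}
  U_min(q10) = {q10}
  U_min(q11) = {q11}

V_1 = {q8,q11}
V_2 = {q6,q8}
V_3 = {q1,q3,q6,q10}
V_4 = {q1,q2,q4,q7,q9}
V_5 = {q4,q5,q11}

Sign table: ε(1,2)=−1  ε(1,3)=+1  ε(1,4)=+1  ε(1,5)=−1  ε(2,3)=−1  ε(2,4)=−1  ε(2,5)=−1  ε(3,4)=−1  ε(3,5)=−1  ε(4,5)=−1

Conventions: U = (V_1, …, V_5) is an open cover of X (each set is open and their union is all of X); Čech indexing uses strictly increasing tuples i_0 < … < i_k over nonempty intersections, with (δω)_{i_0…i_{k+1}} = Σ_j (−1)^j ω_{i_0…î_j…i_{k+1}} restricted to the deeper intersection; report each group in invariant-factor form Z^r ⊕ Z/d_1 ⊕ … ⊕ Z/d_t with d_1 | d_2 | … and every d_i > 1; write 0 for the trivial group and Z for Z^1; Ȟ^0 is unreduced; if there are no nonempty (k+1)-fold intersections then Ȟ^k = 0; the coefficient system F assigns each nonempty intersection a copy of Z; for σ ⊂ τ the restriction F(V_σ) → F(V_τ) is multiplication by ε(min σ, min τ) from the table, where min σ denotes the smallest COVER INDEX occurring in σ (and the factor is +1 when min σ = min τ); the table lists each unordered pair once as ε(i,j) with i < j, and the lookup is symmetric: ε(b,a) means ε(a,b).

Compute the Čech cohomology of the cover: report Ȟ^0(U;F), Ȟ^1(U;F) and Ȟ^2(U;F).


Ȟ^0 ≅ 0, Ȟ^1 ≅ Z/2, Ȟ^2 ≅ 0

nerve of the cover:
  V12={q8} V15={q11} V23={q6} V34={q1} V45={q4}
C dims 5,5; δ0: rk 5, SNF 1^4·2
Ȟ^0 = (5 − 5) − 0 = 0, so Ȟ^0 ≅ 0
Ȟ^1 = (5 − 0) − 5 = 0 plus torsion [2], so Ȟ^1 ≅ Z/2
Ȟ^2 = (0 − 0) − 0 = 0, so Ȟ^2 ≅ 0


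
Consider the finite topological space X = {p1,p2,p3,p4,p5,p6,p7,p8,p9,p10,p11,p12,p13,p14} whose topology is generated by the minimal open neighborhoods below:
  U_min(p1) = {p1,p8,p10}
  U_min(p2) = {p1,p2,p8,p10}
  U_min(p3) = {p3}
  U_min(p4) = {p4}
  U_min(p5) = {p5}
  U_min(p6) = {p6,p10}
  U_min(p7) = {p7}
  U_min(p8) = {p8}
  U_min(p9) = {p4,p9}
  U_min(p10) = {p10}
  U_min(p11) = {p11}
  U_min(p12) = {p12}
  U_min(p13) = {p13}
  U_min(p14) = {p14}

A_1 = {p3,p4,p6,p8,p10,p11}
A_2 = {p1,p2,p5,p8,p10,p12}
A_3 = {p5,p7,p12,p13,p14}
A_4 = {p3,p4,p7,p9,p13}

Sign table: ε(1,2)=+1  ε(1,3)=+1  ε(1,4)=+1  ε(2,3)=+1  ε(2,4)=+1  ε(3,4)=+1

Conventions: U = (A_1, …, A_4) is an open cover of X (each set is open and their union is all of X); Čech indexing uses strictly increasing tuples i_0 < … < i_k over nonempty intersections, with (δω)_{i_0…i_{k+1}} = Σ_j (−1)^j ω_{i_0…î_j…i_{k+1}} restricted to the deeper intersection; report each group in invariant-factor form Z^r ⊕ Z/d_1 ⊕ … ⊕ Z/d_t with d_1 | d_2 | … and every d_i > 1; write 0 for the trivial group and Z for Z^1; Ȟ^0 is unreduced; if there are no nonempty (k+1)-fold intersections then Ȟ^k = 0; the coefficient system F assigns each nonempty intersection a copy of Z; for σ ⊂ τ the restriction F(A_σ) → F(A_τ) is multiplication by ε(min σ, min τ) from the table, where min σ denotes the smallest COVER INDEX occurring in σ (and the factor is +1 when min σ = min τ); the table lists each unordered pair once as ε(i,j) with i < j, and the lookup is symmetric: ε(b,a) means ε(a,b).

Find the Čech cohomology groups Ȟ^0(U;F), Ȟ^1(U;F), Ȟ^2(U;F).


intersection data:
  A12={p8,p10} A14={p3,p4} A23={p5,p12} A34={p7,p13}
C dims 4,4; δ0: rk 3, SNF 1^3
Ȟ^0 = (4 − 3) − 0 = 1, so Ȟ^0 ≅ Z
Ȟ^1 = (4 − 0) − 3 = 1, so Ȟ^1 ≅ Z
Ȟ^2 = (0 − 0) − 0 = 0, so Ȟ^2 ≅ 0

Ȟ^0 ≅ Z,  Ȟ^1 ≅ Z,  Ȟ^2 ≅ 0


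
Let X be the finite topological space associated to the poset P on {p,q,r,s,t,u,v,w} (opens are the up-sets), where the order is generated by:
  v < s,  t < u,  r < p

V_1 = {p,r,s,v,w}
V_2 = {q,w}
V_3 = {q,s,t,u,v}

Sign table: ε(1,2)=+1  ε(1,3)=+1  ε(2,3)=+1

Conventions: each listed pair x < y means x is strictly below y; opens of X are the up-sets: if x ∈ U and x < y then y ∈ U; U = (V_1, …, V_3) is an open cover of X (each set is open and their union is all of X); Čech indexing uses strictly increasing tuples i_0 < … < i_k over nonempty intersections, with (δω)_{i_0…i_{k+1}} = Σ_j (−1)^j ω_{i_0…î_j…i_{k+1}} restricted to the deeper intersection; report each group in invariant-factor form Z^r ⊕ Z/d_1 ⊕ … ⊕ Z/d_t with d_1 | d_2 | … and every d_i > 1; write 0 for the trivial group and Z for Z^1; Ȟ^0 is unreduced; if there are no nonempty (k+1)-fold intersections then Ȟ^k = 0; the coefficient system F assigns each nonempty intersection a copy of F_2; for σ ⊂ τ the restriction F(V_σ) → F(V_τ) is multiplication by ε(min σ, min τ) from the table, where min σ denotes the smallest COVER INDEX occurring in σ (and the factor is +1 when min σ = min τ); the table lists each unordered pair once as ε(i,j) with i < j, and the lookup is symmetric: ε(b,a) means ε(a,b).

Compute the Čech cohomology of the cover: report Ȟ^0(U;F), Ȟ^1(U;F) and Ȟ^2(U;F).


cover nerve:
  V12={w} V13={s,v} V23={q}
C dims 3,3; δ0: rk_F2 2
Ȟ^0: (3−2)−0=1 ⇒ Z/2
Ȟ^1: (3−0)−2=1 ⇒ Z/2
Ȟ^2: (0−0)−0=0 ⇒ 0

Ȟ^0 = Z/2; Ȟ^1 = Z/2; Ȟ^2 = 0


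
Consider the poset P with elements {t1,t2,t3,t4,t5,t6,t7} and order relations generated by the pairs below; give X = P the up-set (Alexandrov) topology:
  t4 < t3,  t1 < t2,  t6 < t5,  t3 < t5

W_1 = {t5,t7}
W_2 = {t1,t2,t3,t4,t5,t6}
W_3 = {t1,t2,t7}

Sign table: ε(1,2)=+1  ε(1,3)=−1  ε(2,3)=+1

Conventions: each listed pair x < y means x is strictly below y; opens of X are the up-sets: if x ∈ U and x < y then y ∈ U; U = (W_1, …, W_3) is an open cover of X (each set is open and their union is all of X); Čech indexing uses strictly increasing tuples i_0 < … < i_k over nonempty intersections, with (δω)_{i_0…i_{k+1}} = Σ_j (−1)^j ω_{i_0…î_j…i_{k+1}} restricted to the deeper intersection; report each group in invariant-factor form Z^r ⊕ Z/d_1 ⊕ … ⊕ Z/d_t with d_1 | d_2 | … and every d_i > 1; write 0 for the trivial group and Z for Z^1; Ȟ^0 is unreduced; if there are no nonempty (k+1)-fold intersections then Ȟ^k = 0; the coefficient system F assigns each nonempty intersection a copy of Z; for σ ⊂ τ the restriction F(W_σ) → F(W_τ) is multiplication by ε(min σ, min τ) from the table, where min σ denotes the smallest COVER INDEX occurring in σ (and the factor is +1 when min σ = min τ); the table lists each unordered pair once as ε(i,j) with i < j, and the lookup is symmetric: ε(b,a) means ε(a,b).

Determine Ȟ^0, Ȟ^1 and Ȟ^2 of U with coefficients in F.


Ȟ^0 ≅ 0,  Ȟ^1 ≅ Z/2,  Ȟ^2 ≅ 0

nonempty overlaps:
  W12={t5} W13={t7} W23={t1,t2}
C dims 3,3; δ0: rk 3, SNF 1^2·2
degree 0: 3−3−0 = 0 → Ȟ^0 ≅ 0
degree 1: 3−0−3 = 0 plus torsion [2] → Ȟ^1 ≅ Z/2
degree 2: 0−0−0 = 0 → Ȟ^2 ≅ 0


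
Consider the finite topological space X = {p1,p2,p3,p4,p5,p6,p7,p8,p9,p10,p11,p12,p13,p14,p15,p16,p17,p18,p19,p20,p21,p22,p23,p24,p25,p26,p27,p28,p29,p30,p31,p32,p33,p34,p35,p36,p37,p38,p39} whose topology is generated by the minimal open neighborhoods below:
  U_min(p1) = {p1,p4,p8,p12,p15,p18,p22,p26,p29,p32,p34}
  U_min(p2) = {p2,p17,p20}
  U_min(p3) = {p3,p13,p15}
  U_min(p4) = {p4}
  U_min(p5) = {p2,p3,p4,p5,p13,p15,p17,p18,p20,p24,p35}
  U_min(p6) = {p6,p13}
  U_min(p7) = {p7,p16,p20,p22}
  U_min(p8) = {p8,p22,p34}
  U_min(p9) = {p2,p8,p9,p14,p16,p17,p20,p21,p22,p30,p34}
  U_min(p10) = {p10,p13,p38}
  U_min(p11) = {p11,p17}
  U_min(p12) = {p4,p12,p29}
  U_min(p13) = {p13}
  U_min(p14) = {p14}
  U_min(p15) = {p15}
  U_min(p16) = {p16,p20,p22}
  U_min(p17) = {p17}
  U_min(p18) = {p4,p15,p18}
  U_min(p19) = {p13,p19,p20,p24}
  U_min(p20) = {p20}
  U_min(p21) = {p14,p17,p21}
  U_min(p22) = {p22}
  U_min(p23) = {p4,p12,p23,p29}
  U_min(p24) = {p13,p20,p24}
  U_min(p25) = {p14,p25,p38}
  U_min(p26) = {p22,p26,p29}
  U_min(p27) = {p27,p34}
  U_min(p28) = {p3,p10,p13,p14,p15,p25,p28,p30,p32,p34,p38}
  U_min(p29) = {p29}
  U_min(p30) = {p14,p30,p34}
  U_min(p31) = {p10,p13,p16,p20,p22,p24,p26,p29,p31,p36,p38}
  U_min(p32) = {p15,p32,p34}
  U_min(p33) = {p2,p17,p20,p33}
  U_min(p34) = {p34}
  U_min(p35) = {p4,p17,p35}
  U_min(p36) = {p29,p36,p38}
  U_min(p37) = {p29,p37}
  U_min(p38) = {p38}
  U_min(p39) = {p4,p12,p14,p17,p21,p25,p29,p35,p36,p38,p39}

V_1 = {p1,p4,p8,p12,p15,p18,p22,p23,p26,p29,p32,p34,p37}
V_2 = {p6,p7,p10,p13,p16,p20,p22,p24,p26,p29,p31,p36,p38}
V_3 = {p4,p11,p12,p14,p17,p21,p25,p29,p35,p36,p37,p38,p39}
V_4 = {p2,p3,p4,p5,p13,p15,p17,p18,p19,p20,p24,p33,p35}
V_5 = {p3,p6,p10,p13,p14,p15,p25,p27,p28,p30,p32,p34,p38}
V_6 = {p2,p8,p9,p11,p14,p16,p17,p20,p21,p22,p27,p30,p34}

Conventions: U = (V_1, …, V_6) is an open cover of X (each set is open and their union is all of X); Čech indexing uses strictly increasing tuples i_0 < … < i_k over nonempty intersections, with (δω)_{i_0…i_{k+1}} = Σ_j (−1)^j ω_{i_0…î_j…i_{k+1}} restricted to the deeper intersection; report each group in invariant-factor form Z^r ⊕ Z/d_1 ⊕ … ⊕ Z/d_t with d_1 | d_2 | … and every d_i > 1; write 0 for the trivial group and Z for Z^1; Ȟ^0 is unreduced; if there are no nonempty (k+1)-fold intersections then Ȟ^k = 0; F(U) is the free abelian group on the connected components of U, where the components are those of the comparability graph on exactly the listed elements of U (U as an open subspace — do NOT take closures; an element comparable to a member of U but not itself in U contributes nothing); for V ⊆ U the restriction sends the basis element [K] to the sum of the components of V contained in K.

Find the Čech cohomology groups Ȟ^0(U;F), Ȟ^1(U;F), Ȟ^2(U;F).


nerve simplices:
  V12={p22,p26,p29} V13={p4,p12,p29,p37} V14={p4,p15,p18} V15={p15,p32,p34} V16={p8,p22,p34} V23={p29,p36,p38} V24={p13,p20,p24} V25={p6,p10,p13,p38} V26={p16,p20,p22} V34={p4,p17,p35} V35={p14,p25,p38} V36={p11,p14,p17,p21} V45={p3,p13,p15} V46={p2,p17,p20} V56={p14,p27,p30,p34}
  V123={p29} V126={p22} V134={p4} V145={p15} V156={p34} V235={p38} V245={p13} V246={p20} V346={p17} V356={p14}
components per intersection:
  V1: {p1,p4,p8,p12,p15,p18,p22,p23,p26,p29,p32,p34,p37}
  V2: {p6,p7,p10,p13,p16,p20,p22,p24,p26,p29,p31,p36,p38}
  V3: {p4,p11,p12,p14,p17,p21,p25,p29,p35,p36,p37,p38,p39}
  V4: {p2,p3,p4,p5,p13,p15,p17,p18,p19,p20,p24,p33,p35}
  V5: {p3,p6,p10,p13,p14,p15,p25,p27,p28,p30,p32,p34,p38}
  V6: {p2,p8,p9,p11,p14,p16,p17,p20,p21,p22,p27,p30,p34}
  V12: {p22,p26,p29}
  V13: {p4,p12,p29,p37}
  V14: {p4,p15,p18}
  V15: {p15,p32,p34}
  V16: {p8,p22,p34}
  V23: {p29,p36,p38}
  V24: {p13,p20,p24}
  V25: {p6,p10,p13,p38}
  V26: {p16,p20,p22}
  V34: {p4,p17,p35}
  V35: {p14,p25,p38}
  V36: {p11,p14,p17,p21}
  V45: {p3,p13,p15}
  V46: {p2,p17,p20}
  V56: {p14,p27,p30,p34}
  V123: {p29}
  V126: {p22}
  V134: {p4}
  V145: {p15}
  V156: {p34}
  V235: {p38}
  V245: {p13}
  V246: {p20}
  V346: {p17}
  V356: {p14}
C dims 6,15,10; δ0: rk 5, SNF 1^5; δ1: rk 10, SNF 1^9·2
degree 0: 6−5−0 = 1 → Ȟ^0 ≅ Z
degree 1: 15−10−5 = 0 → Ȟ^1 ≅ 0
degree 2: 10−0−10 = 0 plus torsion [2] → Ȟ^2 ≅ Z/2

Ȟ^0 ≅ Z, Ȟ^1 ≅ 0 and Ȟ^2 ≅ Z/2


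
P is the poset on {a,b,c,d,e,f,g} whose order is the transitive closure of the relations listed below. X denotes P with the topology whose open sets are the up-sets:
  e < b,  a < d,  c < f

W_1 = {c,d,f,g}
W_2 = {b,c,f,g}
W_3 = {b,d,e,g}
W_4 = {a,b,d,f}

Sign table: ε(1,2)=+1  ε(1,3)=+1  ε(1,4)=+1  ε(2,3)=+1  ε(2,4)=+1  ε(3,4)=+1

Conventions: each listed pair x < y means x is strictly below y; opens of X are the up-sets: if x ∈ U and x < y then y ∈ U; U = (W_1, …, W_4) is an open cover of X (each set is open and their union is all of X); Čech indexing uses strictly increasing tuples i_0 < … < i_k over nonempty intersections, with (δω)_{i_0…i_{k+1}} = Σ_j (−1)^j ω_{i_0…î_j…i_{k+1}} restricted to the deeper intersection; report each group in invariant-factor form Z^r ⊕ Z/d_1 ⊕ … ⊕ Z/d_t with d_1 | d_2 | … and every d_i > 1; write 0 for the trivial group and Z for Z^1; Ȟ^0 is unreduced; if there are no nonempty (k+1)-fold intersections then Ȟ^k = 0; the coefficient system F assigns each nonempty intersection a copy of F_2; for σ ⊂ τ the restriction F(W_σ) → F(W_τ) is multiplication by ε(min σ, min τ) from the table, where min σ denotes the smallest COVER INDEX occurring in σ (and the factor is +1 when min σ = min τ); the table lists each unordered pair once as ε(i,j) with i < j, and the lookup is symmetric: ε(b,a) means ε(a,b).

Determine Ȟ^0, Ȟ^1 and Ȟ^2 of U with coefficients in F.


Ȟ^0(U;F) ≅ Z/2,  Ȟ^1(U;F) ≅ 0,  Ȟ^2(U;F) ≅ Z/2

intersection data:
  W12={c,f,g} W13={d,g} W14={d,f} W23={b,g} W24={b,f} W34={b,d}
  W123={g} W124={f} W134={d} W234={b}
C dims 4,6,4; δ0: rk_F2 3; δ1: rk_F2 3
Ȟ^0 = (4 − 3) − 0 = 1, so Ȟ^0 ≅ Z/2
Ȟ^1 = (6 − 3) − 3 = 0, so Ȟ^1 ≅ 0
Ȟ^2 = (4 − 0) − 3 = 1, so Ȟ^2 ≅ Z/2


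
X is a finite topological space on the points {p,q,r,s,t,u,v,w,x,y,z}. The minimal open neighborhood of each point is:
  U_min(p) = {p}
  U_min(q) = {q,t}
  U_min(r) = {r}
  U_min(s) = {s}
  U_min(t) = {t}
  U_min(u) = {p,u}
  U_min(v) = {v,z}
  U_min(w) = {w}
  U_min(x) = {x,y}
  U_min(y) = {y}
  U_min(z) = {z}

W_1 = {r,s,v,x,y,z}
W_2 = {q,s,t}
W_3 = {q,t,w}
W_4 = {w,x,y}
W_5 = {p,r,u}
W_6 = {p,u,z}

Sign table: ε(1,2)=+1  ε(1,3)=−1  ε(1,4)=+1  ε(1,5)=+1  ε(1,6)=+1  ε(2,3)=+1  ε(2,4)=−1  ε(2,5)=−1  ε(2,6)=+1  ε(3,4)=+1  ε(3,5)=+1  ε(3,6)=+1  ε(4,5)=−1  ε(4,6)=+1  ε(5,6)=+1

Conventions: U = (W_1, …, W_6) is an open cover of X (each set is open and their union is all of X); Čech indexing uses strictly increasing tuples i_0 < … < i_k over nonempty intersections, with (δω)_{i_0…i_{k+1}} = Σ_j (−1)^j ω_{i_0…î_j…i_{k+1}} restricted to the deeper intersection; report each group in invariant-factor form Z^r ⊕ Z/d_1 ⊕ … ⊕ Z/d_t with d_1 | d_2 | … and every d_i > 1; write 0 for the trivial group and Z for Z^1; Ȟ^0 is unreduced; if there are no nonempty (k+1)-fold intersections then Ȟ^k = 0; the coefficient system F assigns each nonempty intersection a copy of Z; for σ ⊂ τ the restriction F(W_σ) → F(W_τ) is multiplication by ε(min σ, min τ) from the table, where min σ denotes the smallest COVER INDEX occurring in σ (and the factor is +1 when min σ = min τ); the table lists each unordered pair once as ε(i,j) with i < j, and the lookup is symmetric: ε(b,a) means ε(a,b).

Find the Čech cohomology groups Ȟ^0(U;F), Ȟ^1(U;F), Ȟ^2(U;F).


nerve of the cover:
  W12={s} W14={x,y} W15={r} W16={z} W23={q,t} W34={w} W56={p,u}
C dims 6,7; δ0: rk 5, SNF 1^5
Ȟ^0 = (6 − 5) − 0 = 1, so Ȟ^0 ≅ Z
Ȟ^1 = (7 − 0) − 5 = 2, so Ȟ^1 ≅ Z^2
Ȟ^2 = (0 − 0) − 0 = 0, so Ȟ^2 ≅ 0

Ȟ^0 ≅ Z,  Ȟ^1 ≅ Z^2,  Ȟ^2 ≅ 0


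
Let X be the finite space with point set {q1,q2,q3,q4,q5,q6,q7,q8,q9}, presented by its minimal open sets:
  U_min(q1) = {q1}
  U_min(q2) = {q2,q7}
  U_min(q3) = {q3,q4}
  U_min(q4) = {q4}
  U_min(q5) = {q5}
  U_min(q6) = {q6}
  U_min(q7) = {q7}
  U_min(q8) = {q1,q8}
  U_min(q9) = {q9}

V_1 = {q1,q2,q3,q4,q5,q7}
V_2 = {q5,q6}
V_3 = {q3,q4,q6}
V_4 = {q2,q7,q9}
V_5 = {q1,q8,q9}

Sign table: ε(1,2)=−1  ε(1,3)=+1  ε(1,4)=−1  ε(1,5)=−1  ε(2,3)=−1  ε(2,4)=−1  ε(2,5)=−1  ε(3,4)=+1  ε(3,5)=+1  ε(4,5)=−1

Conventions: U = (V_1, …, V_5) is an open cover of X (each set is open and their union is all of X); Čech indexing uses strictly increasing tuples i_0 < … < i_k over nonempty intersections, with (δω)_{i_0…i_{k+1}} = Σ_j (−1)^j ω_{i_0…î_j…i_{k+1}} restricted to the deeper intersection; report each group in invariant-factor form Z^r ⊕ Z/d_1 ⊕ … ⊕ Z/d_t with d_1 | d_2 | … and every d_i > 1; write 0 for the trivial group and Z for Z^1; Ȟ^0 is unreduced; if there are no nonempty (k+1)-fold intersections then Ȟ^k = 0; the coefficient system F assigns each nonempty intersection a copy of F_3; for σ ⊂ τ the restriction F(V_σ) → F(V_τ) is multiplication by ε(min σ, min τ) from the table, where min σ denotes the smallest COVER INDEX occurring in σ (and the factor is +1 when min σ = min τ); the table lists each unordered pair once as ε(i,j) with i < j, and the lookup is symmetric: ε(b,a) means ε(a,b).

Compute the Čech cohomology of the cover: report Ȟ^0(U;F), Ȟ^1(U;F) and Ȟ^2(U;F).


nerve of the cover:
  V12={q5} V13={q3,q4} V14={q2,q7} V15={q1} V23={q6} V45={q9}
C dims 5,6; δ0: rk_F3 5
Ȟ^0 = (5 − 5) − 0 = 0, so Ȟ^0 ≅ 0
Ȟ^1 = (6 − 0) − 5 = 1, so Ȟ^1 ≅ Z/3
Ȟ^2 = (0 − 0) − 0 = 0, so Ȟ^2 ≅ 0

Ȟ^0 = 0, Ȟ^1 = Z/3, Ȟ^2 = 0


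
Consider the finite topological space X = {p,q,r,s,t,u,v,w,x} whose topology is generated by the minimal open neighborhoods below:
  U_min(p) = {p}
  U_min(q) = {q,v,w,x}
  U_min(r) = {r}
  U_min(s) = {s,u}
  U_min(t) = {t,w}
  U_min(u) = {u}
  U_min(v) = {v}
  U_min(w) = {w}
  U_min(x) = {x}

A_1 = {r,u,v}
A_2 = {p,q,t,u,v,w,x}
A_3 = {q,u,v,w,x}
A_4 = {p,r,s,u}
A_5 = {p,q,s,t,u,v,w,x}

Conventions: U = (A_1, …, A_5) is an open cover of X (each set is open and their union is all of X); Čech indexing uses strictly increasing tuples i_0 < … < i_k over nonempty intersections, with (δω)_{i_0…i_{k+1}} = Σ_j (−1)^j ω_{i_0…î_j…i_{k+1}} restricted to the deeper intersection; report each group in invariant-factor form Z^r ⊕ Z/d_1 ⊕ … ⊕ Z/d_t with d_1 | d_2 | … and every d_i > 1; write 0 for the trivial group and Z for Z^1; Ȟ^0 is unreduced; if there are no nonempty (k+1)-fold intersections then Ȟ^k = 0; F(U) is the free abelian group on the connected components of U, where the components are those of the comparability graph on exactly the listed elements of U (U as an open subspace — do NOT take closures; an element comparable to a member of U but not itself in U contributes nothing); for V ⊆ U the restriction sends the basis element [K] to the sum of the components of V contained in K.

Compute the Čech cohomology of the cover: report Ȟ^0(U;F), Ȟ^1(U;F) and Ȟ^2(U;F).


nerve simplices:
  A12={u,v} A13={u,v} A14={r,u} A15={u,v} A23={q,u,v,w,x} A24={p,u} A25={p,q,t,u,v,w,x} A34={u} A35={q,u,v,w,x} A45={p,s,u}
  A123={u,v} A124={u} A125={u,v} A134={u} A135={u,v} A145={u} A234={u} A235={q,u,v,w,x} A245={p,u} A345={u}
  A1234={u} A1235={u,v} A1245={u} A1345={u} A2345={u}
  A12345={u}
components per intersection:
  A1: {r} {u} {v}
  A2: {p} {q,t,v,w,x} {u}
  A3: {q,v,w,x} {u}
  A4: {p} {r} {s,u}
  A5: {p} {q,t,v,w,x} {s,u}
  A12: {u} {v}
  A13: {u} {v}
  A14: {r} {u}
  A15: {u} {v}
  A23: {q,v,w,x} {u}
  A24: {p} {u}
  A25: {p} {q,t,v,w,x} {u}
  A34: {u}
  A35: {q,v,w,x} {u}
  A45: {p} {s,u}
  A123: {u} {v}
  A124: {u}
  A125: {u} {v}
  A134: {u}
  A135: {u} {v}
  A145: {u}
  A234: {u}
  A235: {q,v,w,x} {u}
  A245: {p} {u}
  A345: {u}
  A1234: {u}
  A1235: {u} {v}
  A1245: {u}
  A1345: {u}
  A2345: {u}
  A12345: {u}
C dims 14,20,15,6; δ0: rk 10, SNF 1^10; δ1: rk 10, SNF 1^10; δ2: rk 5, SNF 1^5
degree 0: 14−10−0 = 4 → Ȟ^0 ≅ Z^4
degree 1: 20−10−10 = 0 → Ȟ^1 ≅ 0
degree 2: 15−5−10 = 0 → Ȟ^2 ≅ 0

Ȟ^0 = Z^4; Ȟ^1 = 0; Ȟ^2 = 0


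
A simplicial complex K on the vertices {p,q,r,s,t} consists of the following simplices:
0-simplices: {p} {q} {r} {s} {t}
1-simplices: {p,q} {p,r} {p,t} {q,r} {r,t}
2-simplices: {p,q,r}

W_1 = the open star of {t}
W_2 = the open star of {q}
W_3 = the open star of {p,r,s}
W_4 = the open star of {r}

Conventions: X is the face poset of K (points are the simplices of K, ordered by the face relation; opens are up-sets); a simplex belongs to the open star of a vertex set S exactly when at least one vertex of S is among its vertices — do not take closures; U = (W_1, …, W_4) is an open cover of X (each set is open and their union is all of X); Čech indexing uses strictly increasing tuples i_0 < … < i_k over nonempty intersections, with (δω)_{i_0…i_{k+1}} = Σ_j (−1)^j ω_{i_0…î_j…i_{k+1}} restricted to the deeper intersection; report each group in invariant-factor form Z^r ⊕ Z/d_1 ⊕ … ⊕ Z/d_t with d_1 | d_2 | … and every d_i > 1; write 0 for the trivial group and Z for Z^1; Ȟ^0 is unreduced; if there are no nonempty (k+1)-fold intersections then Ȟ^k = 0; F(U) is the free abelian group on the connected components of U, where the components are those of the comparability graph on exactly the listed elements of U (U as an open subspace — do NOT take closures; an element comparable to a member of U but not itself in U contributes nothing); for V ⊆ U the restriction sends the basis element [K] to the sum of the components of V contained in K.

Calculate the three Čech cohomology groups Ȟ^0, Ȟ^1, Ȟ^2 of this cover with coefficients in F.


nerve simplices:
  W1={{t},{p,t},{r,t}} W2={{q},{p,q},{q,r},{p,q,r}} W3={{p},{r},{s},{p,q},{p,r},{p,t},{q,r},{r,t},{p,q,r}} W4={{r},{p,r},{q,r},{r,t},{p,q,r}}
  W13={{p,t},{r,t}} W14={{r,t}} W23={{p,q},{q,r},{p,q,r}} W24={{q,r},{p,q,r}} W34={{r},{p,r},{q,r},{r,t},{p,q,r}}
  W134={{r,t}} W234={{q,r},{p,q,r}}
components per intersection:
  W1: {{t},{p,t},{r,t}}
  W2: {{q},{p,q},{q,r},{p,q,r}}
  W3: {{p},{r},{p,q},{p,r},{p,t},{q,r},{r,t},{p,q,r}} {{s}}
  W4: {{r},{p,r},{q,r},{r,t},{p,q,r}}
  W13: {{p,t}} {{r,t}}
  W14: {{r,t}}
  W23: {{p,q},{q,r},{p,q,r}}
  W24: {{q,r},{p,q,r}}
  W34: {{r},{p,r},{q,r},{r,t},{p,q,r}}
  W134: {{r,t}}
  W234: {{q,r},{p,q,r}}
C dims 5,6,2; δ0: rk 3, SNF 1^3; δ1: rk 2, SNF 1^2
degree 0: 5−3−0 = 2 → Ȟ^0 ≅ Z^2
degree 1: 6−2−3 = 1 → Ȟ^1 ≅ Z
degree 2: 2−0−2 = 0 → Ȟ^2 ≅ 0

Ȟ^0(U;F) ≅ Z^2; Ȟ^1(U;F) ≅ Z; Ȟ^2(U;F) ≅ 0


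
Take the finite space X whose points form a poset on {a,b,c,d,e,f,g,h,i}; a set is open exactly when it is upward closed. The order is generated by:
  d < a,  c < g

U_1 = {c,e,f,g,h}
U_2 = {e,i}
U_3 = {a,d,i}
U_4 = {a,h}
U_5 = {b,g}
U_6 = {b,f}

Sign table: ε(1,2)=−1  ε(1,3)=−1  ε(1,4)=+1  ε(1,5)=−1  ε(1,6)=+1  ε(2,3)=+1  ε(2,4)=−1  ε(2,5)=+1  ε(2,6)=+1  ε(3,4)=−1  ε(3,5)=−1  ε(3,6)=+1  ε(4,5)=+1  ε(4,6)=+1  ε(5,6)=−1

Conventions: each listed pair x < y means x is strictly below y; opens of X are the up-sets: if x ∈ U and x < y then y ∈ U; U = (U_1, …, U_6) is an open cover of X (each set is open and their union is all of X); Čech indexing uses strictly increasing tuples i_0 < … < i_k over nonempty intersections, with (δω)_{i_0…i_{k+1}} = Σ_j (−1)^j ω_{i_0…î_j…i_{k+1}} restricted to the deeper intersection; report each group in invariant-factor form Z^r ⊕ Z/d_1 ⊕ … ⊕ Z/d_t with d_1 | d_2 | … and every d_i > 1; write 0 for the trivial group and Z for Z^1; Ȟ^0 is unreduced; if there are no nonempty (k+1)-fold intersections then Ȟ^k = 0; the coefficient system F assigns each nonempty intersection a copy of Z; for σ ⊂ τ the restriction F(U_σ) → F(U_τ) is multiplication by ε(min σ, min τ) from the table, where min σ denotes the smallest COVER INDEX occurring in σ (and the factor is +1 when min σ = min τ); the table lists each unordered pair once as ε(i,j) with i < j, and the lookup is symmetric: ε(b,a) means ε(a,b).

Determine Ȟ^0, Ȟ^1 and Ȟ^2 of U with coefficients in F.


nonempty overlaps:
  U12={e} U14={h} U15={g} U16={f} U23={i} U34={a} U56={b}
C dims 6,7; δ0: rk 5, SNF 1^5
degree 0: 6−5−0 = 1 → Ȟ^0 ≅ Z
degree 1: 7−0−5 = 2 → Ȟ^1 ≅ Z^2
degree 2: 0−0−0 = 0 → Ȟ^2 ≅ 0

Ȟ^0 = Z,  Ȟ^1 = Z^2,  Ȟ^2 = 0


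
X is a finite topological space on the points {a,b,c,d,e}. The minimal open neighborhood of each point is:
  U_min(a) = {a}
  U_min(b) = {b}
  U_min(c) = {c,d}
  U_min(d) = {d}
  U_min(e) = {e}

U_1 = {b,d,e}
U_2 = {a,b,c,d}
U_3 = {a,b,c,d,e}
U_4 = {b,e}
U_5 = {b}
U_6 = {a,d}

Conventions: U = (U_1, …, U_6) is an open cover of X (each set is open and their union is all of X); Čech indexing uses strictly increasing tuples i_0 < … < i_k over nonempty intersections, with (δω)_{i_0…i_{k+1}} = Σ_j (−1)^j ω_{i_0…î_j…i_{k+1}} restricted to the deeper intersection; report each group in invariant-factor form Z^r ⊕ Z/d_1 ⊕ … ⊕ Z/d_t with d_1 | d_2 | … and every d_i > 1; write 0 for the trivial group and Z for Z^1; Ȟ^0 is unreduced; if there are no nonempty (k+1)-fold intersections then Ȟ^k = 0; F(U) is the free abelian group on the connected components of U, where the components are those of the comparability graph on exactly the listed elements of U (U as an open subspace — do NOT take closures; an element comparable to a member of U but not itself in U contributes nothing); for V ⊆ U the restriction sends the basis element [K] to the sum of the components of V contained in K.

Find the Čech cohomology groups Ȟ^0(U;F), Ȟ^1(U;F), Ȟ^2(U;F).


nonempty overlaps:
  U12={b,d} U13={b,d,e} U14={b,e} U15={b} U16={d} U23={a,b,c,d} U24={b} U25={b} U26={a,d} U34={b,e} U35={b} U36={a,d} U45={b}
  U123={b,d} U124={b} U125={b} U126={d} U134={b,e} U135={b} U136={d} U145={b} U234={b} U235={b} U236={a,d} U245={b} U345={b}
  U1234={b} U1235={b} U1236={d} U1245={b} U1345={b} U2345={b}
  U12345={b}
components per intersection:
  U1: {b} {d} {e}
  U2: {a} {b} {c,d}
  U3: {a} {b} {c,d} {e}
  U4: {b} {e}
  U5: {b}
  U6: {a} {d}
  U12: {b} {d}
  U13: {b} {d} {e}
  U14: {b} {e}
  U15: {b}
  U16: {d}
  U23: {a} {b} {c,d}
  U24: {b}
  U25: {b}
  U26: {a} {d}
  U34: {b} {e}
  U35: {b}
  U36: {a} {d}
  U45: {b}
  U123: {b} {d}
  U124: {b}
  U125: {b}
  U126: {d}
  U134: {b} {e}
  U135: {b}
  U136: {d}
  U145: {b}
  U234: {b}
  U235: {b}
  U236: {a} {d}
  U245: {b}
  U345: {b}
  U1234: {b}
  U1235: {b}
  U1236: {d}
  U1245: {b}
  U1345: {b}
  U2345: {b}
  U12345: {b}
C dims 15,22,16,6; δ0: rk 11, SNF 1^11; δ1: rk 11, SNF 1^11; δ2: rk 5, SNF 1^5
degree 0: 15−11−0 = 4 → Ȟ^0 ≅ Z^4
degree 1: 22−11−11 = 0 → Ȟ^1 ≅ 0
degree 2: 16−5−11 = 0 → Ȟ^2 ≅ 0

Ȟ^0 = Z^4, Ȟ^1 = 0 and Ȟ^2 = 0


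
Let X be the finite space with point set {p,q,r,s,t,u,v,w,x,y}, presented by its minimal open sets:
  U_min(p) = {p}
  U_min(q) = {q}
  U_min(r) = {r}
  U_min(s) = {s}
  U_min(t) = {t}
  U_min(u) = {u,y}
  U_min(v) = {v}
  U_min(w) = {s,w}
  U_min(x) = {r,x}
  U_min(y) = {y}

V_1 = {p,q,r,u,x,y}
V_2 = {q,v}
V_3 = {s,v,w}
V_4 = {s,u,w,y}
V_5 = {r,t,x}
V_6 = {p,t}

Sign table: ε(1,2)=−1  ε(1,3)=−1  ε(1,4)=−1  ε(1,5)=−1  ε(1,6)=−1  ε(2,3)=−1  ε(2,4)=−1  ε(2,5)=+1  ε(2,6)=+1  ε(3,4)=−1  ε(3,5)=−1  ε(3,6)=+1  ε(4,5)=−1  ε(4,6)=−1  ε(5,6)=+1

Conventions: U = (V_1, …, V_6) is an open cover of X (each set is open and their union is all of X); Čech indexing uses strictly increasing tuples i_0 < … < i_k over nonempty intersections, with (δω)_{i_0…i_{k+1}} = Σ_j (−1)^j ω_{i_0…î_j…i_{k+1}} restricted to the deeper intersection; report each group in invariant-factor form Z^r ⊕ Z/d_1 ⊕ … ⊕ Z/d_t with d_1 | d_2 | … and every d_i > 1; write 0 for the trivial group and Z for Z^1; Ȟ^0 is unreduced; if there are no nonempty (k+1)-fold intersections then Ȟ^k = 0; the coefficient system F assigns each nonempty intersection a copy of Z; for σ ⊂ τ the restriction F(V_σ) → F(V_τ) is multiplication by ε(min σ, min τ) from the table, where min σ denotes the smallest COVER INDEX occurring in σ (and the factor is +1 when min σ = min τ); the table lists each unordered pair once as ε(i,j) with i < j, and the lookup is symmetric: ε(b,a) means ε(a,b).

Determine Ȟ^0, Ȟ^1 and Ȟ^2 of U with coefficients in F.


Ȟ^0 ≅ Z; Ȟ^1 ≅ Z^2; Ȟ^2 ≅ 0

nonempty intersections:
  V12={q} V14={u,y} V15={r,x} V16={p} V23={v} V34={s,w} V56={t}
C dims 6,7; δ0: rk 5, SNF 1^5
Ȟ^0: (6−5)−0=1 ⇒ Z
Ȟ^1: (7−0)−5=2 ⇒ Z^2
Ȟ^2: (0−0)−0=0 ⇒ 0


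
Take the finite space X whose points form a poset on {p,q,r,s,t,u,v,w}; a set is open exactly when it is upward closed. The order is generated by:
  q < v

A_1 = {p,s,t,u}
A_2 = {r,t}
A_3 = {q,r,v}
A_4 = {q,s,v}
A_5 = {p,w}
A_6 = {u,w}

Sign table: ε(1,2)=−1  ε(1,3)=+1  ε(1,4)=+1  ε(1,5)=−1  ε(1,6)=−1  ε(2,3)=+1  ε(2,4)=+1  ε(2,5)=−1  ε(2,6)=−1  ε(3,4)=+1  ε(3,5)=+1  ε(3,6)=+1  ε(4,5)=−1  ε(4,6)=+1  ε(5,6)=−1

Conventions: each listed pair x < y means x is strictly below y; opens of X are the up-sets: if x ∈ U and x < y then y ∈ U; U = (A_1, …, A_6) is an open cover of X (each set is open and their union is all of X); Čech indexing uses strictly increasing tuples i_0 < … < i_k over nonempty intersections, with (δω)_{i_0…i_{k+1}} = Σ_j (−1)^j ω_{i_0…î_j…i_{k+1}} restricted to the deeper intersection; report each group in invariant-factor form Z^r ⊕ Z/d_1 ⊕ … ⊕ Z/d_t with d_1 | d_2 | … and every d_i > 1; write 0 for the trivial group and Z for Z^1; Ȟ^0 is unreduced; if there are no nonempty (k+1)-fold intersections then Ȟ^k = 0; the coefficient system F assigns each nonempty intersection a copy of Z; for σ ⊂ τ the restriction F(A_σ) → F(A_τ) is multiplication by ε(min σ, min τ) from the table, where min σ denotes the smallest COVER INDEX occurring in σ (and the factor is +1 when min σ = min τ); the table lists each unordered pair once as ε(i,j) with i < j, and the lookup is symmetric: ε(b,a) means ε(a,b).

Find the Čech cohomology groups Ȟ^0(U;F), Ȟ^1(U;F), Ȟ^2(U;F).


Ȟ^0(U;F) ≅ 0,  Ȟ^1(U;F) ≅ Z ⊕ Z/2,  Ȟ^2(U;F) ≅ 0

intersection data:
  A12={t} A14={s} A15={p} A16={u} A23={r} A34={q,v} A56={w}
C dims 6,7; δ0: rk 6, SNF 1^5·2
Ȟ^0 = (6 − 6) − 0 = 0, so Ȟ^0 ≅ 0
Ȟ^1 = (7 − 0) − 6 = 1 plus torsion [2], so Ȟ^1 ≅ Z ⊕ Z/2
Ȟ^2 = (0 − 0) − 0 = 0, so Ȟ^2 ≅ 0


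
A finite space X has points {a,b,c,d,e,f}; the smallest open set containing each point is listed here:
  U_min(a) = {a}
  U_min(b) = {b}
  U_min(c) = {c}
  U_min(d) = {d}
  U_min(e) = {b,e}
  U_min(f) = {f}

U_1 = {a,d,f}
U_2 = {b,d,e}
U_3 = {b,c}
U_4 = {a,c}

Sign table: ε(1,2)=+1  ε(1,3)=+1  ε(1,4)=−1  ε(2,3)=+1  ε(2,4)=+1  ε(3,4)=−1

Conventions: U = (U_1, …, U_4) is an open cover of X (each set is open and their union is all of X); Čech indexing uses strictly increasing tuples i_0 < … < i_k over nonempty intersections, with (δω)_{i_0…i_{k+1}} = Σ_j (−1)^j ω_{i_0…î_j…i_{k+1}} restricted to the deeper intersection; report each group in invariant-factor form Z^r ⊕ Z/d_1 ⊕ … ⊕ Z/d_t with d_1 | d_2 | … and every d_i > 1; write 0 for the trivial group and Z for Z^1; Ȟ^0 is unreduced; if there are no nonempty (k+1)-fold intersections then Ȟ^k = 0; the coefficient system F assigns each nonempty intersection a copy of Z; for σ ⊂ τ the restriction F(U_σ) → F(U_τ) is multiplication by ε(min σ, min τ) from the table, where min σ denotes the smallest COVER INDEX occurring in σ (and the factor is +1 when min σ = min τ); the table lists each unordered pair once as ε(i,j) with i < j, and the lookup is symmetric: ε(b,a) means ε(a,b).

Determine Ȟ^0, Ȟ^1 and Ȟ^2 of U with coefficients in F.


Ȟ^0 = Z, Ȟ^1 = Z, Ȟ^2 = 0

nonempty intersections:
  U12={d} U14={a} U23={b} U34={c}
C dims 4,4; δ0: rk 3, SNF 1^3
Ȟ^0: (4−3)−0=1 ⇒ Z
Ȟ^1: (4−0)−3=1 ⇒ Z
Ȟ^2: (0−0)−0=0 ⇒ 0


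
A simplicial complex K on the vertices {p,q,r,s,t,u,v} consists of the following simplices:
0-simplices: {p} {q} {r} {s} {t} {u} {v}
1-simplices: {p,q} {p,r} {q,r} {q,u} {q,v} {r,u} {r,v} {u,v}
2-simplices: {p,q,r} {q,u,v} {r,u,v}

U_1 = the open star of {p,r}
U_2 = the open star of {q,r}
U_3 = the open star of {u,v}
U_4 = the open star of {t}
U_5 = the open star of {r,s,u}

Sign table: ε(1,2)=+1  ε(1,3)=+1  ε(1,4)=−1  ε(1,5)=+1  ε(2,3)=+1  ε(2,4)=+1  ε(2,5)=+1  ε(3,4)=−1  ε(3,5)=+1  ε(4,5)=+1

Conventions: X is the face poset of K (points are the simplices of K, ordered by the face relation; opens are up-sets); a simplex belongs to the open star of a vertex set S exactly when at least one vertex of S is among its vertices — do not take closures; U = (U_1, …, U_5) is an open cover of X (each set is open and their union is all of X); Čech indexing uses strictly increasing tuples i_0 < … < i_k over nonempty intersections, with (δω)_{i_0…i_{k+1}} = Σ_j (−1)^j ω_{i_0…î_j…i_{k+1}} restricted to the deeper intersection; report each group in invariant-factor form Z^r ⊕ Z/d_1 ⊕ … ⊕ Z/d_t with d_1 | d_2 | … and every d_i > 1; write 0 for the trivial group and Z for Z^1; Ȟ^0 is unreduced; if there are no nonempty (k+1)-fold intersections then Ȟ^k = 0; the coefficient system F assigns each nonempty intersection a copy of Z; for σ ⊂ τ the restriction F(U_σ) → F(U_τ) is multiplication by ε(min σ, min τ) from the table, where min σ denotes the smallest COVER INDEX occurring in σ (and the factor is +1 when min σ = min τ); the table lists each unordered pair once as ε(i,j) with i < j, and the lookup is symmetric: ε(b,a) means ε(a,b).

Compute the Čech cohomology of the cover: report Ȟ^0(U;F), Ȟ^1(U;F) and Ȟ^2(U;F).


nerve of the cover:
  U1={{p},{r},{p,q},{p,r},{q,r},{r,u},{r,v},{p,q,r},{r,u,v}} U2={{q},{r},{p,q},{p,r},{q,r},{q,u},{q,v},{r,u},{r,v},{p,q,r},{q,u,v},{r,u,v}} U3={{u},{v},{q,u},{q,v},{r,u},{r,v},{u,v},{q,u,v},{r,u,v}} U4={{t}} U5={{r},{s},{u},{p,r},{q,r},{q,u},{r,u},{r,v},{u,v},{p,q,r},{q,u,v},{r,u,v}}
  U12={{r},{p,q},{p,r},{q,r},{r,u},{r,v},{p,q,r},{r,u,v}} U13={{r,u},{r,v},{r,u,v}} U15={{r},{p,r},{q,r},{r,u},{r,v},{p,q,r},{r,u,v}} U23={{q,u},{q,v},{r,u},{r,v},{q,u,v},{r,u,v}} U25={{r},{p,r},{q,r},{q,u},{r,u},{r,v},{p,q,r},{q,u,v},{r,u,v}} U35={{u},{q,u},{r,u},{r,v},{u,v},{q,u,v},{r,u,v}}
  U123={{r,u},{r,v},{r,u,v}} U125={{r},{p,r},{q,r},{r,u},{r,v},{p,q,r},{r,u,v}} U135={{r,u},{r,v},{r,u,v}} U235={{q,u},{r,u},{r,v},{q,u,v},{r,u,v}}
  U1235={{r,u},{r,v},{r,u,v}}
C dims 5,6,4,1; δ0: rk 3, SNF 1^3; δ1: rk 3, SNF 1^3; δ2: rk 1, SNF 1^1
Ȟ^0 = (5 − 3) − 0 = 2, so Ȟ^0 ≅ Z^2
Ȟ^1 = (6 − 3) − 3 = 0, so Ȟ^1 ≅ 0
Ȟ^2 = (4 − 1) − 3 = 0, so Ȟ^2 ≅ 0

Ȟ^0(U;F) ≅ Z^2,  Ȟ^1(U;F) ≅ 0,  Ȟ^2(U;F) ≅ 0
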